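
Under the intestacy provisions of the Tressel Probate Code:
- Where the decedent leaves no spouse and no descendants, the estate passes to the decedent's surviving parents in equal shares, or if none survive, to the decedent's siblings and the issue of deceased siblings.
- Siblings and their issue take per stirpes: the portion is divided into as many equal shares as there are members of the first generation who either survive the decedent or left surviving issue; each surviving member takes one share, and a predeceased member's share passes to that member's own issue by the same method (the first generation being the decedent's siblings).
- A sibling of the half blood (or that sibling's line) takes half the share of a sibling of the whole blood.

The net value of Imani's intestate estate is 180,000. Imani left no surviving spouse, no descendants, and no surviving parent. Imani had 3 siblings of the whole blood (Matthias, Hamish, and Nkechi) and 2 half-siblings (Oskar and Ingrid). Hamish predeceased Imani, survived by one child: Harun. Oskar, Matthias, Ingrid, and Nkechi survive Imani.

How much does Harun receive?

Harun receives 45,000.

The entire 180,000 passes to the siblings and their issue.
Counting each half-blood sibling's line as half a unit, there are 4 units in 180,000, so one unit is 45,000. Whole-blood lines (Matthias, Hamish, and Nkechi) take 45,000 each; half-blood lines (Oskar and Ingrid) take 22,500 each.
Hamish's share (45,000) passes entirely to Harun.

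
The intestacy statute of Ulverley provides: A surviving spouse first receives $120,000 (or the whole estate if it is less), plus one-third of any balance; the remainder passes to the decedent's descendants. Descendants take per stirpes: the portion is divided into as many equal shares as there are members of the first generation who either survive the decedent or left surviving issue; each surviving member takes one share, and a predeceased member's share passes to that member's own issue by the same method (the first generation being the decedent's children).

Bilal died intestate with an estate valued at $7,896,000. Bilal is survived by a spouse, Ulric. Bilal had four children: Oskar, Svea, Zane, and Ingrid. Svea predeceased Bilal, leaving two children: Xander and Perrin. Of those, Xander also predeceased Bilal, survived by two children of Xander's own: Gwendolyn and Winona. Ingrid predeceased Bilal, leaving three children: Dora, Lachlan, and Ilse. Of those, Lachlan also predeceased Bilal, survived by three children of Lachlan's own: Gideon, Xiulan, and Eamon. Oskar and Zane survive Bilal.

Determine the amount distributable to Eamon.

Eamon receives $144,000.

Ulric first takes $120,000, leaving a balance of $7,776,000. Ulric then takes one-third of the balance ($2,592,000), for a total of $2,712,000. The remaining $5,184,000 passes to the descendants.
The descendants' portion ($5,184,000) is divided into 4 shares of $1,296,000: Oskar and Zane each take $1,296,000; Svea's $1,296,000 share passes to Svea's issue; Ingrid's $1,296,000 share passes to Ingrid's issue.
Svea's share ($1,296,000) is divided into 2 shares of $648,000: Perrin takes $648,000; Xander's $648,000 share passes to Xander's issue.
Xander's share ($648,000) is divided into 2 shares of $324,000: Gwendolyn and Winona each take $324,000.
Ingrid's share ($1,296,000) is divided into 3 shares of $432,000: Dora and Ilse each take $432,000; Lachlan's $432,000 share passes to Lachlan's issue.
Lachlan's share ($432,000) is divided into 3 shares of $144,000: Gideon, Xiulan, and Eamon each take $144,000.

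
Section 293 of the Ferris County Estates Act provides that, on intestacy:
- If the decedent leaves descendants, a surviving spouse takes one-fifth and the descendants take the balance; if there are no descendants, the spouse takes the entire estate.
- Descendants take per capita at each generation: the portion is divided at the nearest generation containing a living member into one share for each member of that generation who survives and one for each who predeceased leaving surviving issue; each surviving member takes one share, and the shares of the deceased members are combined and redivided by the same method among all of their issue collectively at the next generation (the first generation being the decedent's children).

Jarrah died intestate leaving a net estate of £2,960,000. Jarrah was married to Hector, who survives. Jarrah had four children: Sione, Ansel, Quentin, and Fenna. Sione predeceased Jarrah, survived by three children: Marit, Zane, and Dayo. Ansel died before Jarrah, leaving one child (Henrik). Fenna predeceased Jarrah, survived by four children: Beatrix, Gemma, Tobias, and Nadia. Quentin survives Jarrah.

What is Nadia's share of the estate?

Nadia receives £222,000.

Hector takes one-fifth of £2,960,000 = £592,000. The remaining £2,368,000 passes to the descendants.
The descendants' portion (£2,368,000) is divided at the children's generation into 4 shares of £592,000. Quentin takes £592,000. The 3 shares of the deceased (Sione, Ansel, and Fenna) are combined into a pool of £1,776,000.
That pool (£1,776,000) is divided at the grandchildren's generation equally among Marit, Zane, Dayo, Henrik, Beatrix, Gemma, Tobias, and Nadia: £222,000 each.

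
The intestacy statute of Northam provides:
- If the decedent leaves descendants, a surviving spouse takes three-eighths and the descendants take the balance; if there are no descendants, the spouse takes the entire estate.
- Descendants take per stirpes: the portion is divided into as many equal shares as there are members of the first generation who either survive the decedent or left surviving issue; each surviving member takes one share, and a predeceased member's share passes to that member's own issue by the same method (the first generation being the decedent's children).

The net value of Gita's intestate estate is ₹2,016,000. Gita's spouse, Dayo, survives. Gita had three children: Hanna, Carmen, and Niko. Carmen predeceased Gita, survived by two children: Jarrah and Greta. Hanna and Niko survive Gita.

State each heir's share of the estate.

Dayo takes three-eighths of ₹2,016,000 = ₹756,000. The remaining ₹1,260,000 passes to the descendants.
The descendants' portion (₹1,260,000) is divided into 3 shares of ₹420,000: Hanna and Niko each take ₹420,000; Carmen's ₹420,000 share passes to Carmen's issue.
Carmen's share (₹420,000) is divided into 2 shares of ₹210,000: Jarrah and Greta each take ₹210,000.

Dayo: ₹756,000; Hanna: ₹420,000; Jarrah: ₹210,000; Greta: ₹210,000; Niko: ₹420,000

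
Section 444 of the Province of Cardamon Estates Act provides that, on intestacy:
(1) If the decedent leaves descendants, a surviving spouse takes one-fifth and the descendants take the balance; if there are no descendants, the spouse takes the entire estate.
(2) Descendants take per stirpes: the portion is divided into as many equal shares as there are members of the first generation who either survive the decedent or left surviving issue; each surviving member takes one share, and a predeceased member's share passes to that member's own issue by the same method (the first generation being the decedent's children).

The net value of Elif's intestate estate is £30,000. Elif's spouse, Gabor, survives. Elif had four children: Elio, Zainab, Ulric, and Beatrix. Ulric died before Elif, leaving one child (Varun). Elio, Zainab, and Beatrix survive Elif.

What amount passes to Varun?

Varun receives £6,000.

Gabor takes one-fifth of £30,000 = £6,000. The remaining £24,000 passes to the descendants.
The descendants' portion (£24,000) is divided into 4 shares of £6,000: Elio, Zainab, and Beatrix each take £6,000; Ulric's £6,000 share passes to Ulric's issue.
Ulric's share (£6,000) passes entirely to Varun.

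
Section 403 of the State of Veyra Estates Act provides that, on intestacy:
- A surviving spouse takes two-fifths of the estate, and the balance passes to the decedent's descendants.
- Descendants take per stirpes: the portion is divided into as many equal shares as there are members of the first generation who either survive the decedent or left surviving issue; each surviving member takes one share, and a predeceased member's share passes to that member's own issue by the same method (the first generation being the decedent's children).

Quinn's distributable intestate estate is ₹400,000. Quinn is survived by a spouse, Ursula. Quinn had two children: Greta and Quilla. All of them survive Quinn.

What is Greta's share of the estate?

Ursula takes two-fifths of ₹400,000 = ₹160,000. The remaining ₹240,000 passes to the descendants.
The descendants' portion (₹240,000) is divided into 2 shares of ₹120,000: Greta and Quilla each take ₹120,000.

Greta receives ₹120,000.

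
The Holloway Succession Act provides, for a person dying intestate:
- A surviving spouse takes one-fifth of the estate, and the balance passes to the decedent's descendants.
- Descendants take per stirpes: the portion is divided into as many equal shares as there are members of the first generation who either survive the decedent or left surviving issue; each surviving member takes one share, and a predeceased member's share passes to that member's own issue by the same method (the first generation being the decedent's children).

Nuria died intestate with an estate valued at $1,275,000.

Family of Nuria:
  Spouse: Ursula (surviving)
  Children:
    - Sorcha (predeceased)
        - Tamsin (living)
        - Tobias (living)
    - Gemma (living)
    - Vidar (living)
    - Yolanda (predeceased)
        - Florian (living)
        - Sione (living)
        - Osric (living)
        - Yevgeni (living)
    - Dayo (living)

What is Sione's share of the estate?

Sione receives $51,000.

Ursula takes one-fifth of $1,275,000 = $255,000. The remaining $1,020,000 passes to the descendants.
The descendants' portion ($1,020,000) is divided into 5 shares of $204,000: Gemma, Vidar, and Dayo each take $204,000; Sorcha's $204,000 share passes to Sorcha's issue; Yolanda's $204,000 share passes to Yolanda's issue.
Sorcha's share ($204,000) is divided into 2 shares of $102,000: Tamsin and Tobias each take $102,000.
Yolanda's share ($204,000) is divided into 4 shares of $51,000: Florian, Sione, Osric, and Yevgeni each take $51,000.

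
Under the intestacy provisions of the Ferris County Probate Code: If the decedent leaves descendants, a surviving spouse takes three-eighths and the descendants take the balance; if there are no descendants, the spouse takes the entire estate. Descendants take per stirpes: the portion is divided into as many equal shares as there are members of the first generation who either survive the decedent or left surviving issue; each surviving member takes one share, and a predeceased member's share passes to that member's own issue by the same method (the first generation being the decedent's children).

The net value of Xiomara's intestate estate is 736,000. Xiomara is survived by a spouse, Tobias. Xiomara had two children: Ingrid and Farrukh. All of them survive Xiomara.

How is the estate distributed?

Tobias takes three-eighths of 736,000 = 276,000. The remaining 460,000 passes to the descendants.
The descendants' portion (460,000) is divided into 2 shares of 230,000: Ingrid and Farrukh each take 230,000.

Tobias: 276,000; Ingrid: 230,000; Farrukh: 230,000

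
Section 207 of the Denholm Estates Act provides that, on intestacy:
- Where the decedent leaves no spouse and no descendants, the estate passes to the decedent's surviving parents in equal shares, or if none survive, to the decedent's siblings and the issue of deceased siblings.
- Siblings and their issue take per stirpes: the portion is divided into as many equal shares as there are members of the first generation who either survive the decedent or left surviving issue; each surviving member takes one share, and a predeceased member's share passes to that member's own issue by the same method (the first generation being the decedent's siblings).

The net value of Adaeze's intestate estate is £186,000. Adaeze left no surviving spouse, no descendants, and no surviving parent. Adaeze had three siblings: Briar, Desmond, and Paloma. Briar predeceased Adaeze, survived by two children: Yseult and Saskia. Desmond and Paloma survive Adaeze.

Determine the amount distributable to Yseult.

Yseult receives £31,000.

The entire £186,000 passes to the siblings and their issue.
That amount (£186,000) is divided into 3 shares of £62,000: Desmond and Paloma each take £62,000; Briar's £62,000 share passes to Briar's issue.
Briar's share (£62,000) is divided into 2 shares of £31,000: Yseult and Saskia each take £31,000.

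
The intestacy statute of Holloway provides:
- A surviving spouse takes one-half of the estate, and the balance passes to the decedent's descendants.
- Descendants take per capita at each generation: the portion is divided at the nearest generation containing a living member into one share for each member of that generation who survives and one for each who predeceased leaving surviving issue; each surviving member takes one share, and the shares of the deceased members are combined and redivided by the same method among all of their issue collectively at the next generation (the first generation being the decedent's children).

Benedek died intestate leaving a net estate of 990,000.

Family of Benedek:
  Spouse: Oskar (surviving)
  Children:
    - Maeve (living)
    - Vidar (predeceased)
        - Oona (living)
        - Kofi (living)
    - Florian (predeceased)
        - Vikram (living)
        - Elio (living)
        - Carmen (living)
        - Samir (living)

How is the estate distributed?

Oskar: 495,000; Maeve: 165,000; Oona: 55,000; Kofi: 55,000; Vikram: 55,000; Elio: 55,000; Carmen: 55,000; Samir: 55,000

Oskar takes one-half of 990,000 = 495,000. The remaining 495,000 passes to the descendants.
The descendants' portion (495,000) is divided at the children's generation into 3 shares of 165,000. Maeve takes 165,000. The 2 shares of the deceased (Vidar and Florian) are combined into a pool of 330,000.
That pool (330,000) is divided at the grandchildren's generation equally among Oona, Kofi, Vikram, Elio, Carmen, and Samir: 55,000 each.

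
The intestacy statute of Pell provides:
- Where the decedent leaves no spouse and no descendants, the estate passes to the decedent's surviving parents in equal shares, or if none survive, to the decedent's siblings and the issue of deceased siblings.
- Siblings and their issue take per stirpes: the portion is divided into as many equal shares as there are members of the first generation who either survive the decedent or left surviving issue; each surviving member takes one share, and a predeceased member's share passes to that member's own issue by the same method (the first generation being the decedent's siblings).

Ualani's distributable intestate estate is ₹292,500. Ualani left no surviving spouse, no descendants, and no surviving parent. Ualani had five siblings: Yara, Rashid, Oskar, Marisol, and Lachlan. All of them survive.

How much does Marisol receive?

The entire ₹292,500 passes to the siblings and their issue.
That amount (₹292,500) is divided into 5 shares of ₹58,500: Yara, Rashid, Oskar, Marisol, and Lachlan each take ₹58,500.

Marisol receives ₹58,500.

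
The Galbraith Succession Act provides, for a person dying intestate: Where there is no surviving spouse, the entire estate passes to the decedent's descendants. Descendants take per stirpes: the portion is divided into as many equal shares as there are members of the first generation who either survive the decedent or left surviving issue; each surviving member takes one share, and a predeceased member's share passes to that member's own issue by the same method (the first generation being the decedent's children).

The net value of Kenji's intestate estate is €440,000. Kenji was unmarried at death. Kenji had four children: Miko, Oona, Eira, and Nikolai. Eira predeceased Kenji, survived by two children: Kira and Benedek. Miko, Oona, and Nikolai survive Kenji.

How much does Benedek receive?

The entire €440,000 passes to the descendants.
That amount (€440,000) is divided into 4 shares of €110,000: Miko, Oona, and Nikolai each take €110,000; Eira's €110,000 share passes to Eira's issue.
Eira's share (€110,000) is divided into 2 shares of €55,000: Kira and Benedek each take €55,000.

Benedek receives €55,000.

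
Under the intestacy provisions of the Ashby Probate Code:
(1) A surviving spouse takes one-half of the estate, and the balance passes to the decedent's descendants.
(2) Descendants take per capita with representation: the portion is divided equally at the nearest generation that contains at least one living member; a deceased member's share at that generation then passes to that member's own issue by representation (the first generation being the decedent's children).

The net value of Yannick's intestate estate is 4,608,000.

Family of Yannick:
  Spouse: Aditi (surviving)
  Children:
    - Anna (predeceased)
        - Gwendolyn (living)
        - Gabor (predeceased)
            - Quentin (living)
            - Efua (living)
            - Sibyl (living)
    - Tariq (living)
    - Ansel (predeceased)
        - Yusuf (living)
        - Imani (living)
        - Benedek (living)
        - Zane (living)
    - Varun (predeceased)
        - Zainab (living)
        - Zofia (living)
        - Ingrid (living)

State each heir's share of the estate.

Aditi takes one-half of 4,608,000 = 2,304,000. The remaining 2,304,000 passes to the descendants.
The descendants' portion (2,304,000) is divided into 4 shares of 576,000: Tariq takes 576,000; Anna's 576,000 share passes to Anna's issue; Ansel's 576,000 share passes to Ansel's issue; Varun's 576,000 share passes to Varun's issue.
Anna's share (576,000) is divided into 2 shares of 288,000: Gwendolyn takes 288,000; Gabor's 288,000 share passes to Gabor's issue.
Gabor's share (288,000) is divided into 3 shares of 96,000: Quentin, Efua, and Sibyl each take 96,000.
Ansel's share (576,000) is divided into 4 shares of 144,000: Yusuf, Imani, Benedek, and Zane each take 144,000.
Varun's share (576,000) is divided into 3 shares of 192,000: Zainab, Zofia, and Ingrid each take 192,000.

Aditi: 2,304,000; Gwendolyn: 288,000; Quentin: 96,000; Efua: 96,000; Sibyl: 96,000; Tariq: 576,000; Yusuf: 144,000; Imani: 144,000; Benedek: 144,000; Zane: 144,000; Zainab: 192,000; Zofia: 192,000; Ingrid: 192,000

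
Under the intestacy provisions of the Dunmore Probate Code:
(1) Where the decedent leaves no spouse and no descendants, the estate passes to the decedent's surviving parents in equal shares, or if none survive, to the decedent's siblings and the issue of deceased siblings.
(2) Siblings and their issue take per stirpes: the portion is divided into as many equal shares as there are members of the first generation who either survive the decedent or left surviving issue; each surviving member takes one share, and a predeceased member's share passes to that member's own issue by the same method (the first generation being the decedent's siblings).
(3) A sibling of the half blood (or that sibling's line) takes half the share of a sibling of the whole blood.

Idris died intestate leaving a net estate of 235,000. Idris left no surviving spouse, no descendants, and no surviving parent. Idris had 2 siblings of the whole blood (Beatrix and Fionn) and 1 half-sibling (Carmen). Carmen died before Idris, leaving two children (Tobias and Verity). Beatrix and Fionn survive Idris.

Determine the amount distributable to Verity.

The entire 235,000 passes to the siblings and their issue.
Counting each half-blood sibling's line as half a unit, there are 5/2 units in 235,000, so one unit is 94,000. Whole-blood lines (Beatrix and Fionn) take 94,000 each; half-blood lines (Carmen) take 47,000 each.
Carmen's share (47,000) is divided into 2 shares of 23,500: Tobias and Verity each take 23,500.

Verity receives 23,500.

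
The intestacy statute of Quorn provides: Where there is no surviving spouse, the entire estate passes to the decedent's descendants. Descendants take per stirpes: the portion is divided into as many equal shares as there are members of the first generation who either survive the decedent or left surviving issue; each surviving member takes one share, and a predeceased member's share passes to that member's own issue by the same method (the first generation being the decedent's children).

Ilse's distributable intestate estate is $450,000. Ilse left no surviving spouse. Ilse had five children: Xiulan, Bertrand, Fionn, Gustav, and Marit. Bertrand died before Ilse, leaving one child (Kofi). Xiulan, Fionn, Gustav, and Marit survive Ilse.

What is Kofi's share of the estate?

The entire $450,000 passes to the descendants.
That amount ($450,000) is divided into 5 shares of $90,000: Xiulan, Fionn, Gustav, and Marit each take $90,000; Bertrand's $90,000 share passes to Bertrand's issue.
Bertrand's share ($90,000) passes entirely to Kofi.

Kofi receives $90,000.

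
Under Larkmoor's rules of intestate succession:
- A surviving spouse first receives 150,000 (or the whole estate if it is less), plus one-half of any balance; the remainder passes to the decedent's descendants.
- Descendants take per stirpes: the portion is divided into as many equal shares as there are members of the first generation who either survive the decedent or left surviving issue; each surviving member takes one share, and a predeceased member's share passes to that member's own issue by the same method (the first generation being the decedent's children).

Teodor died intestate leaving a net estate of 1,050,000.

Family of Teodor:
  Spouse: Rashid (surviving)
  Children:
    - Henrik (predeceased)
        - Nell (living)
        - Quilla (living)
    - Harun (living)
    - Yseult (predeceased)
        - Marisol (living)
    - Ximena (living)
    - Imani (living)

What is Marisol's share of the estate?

Marisol receives 90,000.

Rashid first takes 150,000, leaving a balance of 900,000. Rashid then takes one-half of the balance (450,000), for a total of 600,000. The remaining 450,000 passes to the descendants.
The descendants' portion (450,000) is divided into 5 shares of 90,000: Harun, Ximena, and Imani each take 90,000; Henrik's 90,000 share passes to Henrik's issue; Yseult's 90,000 share passes to Yseult's issue.
Henrik's share (90,000) is divided into 2 shares of 45,000: Nell and Quilla each take 45,000.
Yseult's share (90,000) passes entirely to Marisol.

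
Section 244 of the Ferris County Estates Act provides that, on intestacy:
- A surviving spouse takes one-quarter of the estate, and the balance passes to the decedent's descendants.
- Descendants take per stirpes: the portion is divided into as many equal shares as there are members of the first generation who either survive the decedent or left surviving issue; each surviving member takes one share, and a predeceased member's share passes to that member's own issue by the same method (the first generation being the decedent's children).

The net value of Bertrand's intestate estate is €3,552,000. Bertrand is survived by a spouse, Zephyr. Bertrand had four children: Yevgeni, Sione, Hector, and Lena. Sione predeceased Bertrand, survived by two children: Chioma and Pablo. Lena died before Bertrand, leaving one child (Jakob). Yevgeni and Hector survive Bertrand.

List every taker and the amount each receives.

Zephyr: €888,000; Yevgeni: €666,000; Chioma: €333,000; Pablo: €333,000; Hector: €666,000; Jakob: €666,000

Zephyr takes one-quarter of €3,552,000 = €888,000. The remaining €2,664,000 passes to the descendants.
The descendants' portion (€2,664,000) is divided into 4 shares of €666,000: Yevgeni and Hector each take €666,000; Sione's €666,000 share passes to Sione's issue; Lena's €666,000 share passes to Lena's issue.
Sione's share (€666,000) is divided into 2 shares of €333,000: Chioma and Pablo each take €333,000.
Lena's share (€666,000) passes entirely to Jakob.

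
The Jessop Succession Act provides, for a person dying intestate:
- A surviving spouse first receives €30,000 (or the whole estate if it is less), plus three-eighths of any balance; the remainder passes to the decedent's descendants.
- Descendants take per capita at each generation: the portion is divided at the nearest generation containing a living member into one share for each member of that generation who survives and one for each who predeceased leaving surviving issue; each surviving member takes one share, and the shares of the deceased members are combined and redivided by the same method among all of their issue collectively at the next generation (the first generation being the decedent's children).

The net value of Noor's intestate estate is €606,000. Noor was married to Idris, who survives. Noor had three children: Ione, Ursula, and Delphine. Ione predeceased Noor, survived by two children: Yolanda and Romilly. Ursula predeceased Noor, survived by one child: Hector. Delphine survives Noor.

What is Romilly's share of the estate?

Idris first takes €30,000, leaving a balance of €576,000. Idris then takes three-eighths of the balance (€216,000), for a total of €246,000. The remaining €360,000 passes to the descendants.
The descendants' portion (€360,000) is divided at the children's generation into 3 shares of €120,000. Delphine takes €120,000. The 2 shares of the deceased (Ione and Ursula) are combined into a pool of €240,000.
That pool (€240,000) is divided at the grandchildren's generation equally among Yolanda, Romilly, and Hector: €80,000 each.

Romilly receives €80,000.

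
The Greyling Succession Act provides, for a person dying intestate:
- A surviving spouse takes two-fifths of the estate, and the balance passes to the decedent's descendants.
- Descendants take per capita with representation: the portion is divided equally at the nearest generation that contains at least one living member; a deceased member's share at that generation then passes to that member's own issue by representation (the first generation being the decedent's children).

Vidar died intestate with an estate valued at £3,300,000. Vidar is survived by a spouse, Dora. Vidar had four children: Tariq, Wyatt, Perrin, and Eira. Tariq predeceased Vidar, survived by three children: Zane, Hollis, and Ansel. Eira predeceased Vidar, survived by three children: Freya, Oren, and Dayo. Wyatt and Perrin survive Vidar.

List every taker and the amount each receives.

Dora takes two-fifths of £3,300,000 = £1,320,000. The remaining £1,980,000 passes to the descendants.
The descendants' portion (£1,980,000) is divided into 4 shares of £495,000: Wyatt and Perrin each take £495,000; Tariq's £495,000 share passes to Tariq's issue; Eira's £495,000 share passes to Eira's issue.
Tariq's share (£495,000) is divided into 3 shares of £165,000: Zane, Hollis, and Ansel each take £165,000.
Eira's share (£495,000) is divided into 3 shares of £165,000: Freya, Oren, and Dayo each take £165,000.

Dora: £1,320,000; Zane: £165,000; Hollis: £165,000; Ansel: £165,000; Wyatt: £495,000; Perrin: £495,000; Freya: £165,000; Oren: £165,000; Dayo: £165,000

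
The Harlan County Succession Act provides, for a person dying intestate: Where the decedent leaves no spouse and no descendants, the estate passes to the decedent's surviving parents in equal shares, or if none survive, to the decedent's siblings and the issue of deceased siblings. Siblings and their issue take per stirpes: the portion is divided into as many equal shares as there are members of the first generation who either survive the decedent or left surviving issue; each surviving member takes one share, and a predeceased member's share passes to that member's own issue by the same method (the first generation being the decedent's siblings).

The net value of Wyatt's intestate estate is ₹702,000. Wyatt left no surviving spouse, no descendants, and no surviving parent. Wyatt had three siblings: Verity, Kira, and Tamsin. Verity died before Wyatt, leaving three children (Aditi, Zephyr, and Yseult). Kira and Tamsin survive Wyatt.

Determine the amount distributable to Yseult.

The entire ₹702,000 passes to the siblings and their issue.
That amount (₹702,000) is divided into 3 shares of ₹234,000: Kira and Tamsin each take ₹234,000; Verity's ₹234,000 share passes to Verity's issue.
Verity's share (₹234,000) is divided into 3 shares of ₹78,000: Aditi, Zephyr, and Yseult each take ₹78,000.

Yseult receives ₹78,000.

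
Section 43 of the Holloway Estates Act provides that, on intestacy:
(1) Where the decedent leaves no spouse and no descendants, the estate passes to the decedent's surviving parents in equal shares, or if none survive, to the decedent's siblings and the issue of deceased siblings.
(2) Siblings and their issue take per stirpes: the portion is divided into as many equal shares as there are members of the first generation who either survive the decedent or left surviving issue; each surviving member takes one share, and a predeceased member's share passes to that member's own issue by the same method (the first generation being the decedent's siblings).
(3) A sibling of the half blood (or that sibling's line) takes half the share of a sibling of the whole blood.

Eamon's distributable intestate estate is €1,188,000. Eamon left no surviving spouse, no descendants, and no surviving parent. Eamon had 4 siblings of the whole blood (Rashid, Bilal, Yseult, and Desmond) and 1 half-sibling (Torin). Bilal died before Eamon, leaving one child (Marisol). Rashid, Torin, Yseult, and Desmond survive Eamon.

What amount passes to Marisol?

The entire €1,188,000 passes to the siblings and their issue.
Counting each half-blood sibling's line as half a unit, there are 9/2 units in €1,188,000, so one unit is €264,000. Whole-blood lines (Rashid, Bilal, Yseult, and Desmond) take €264,000 each; half-blood lines (Torin) take €132,000 each.
Bilal's share (€264,000) passes entirely to Marisol.

Marisol receives €264,000.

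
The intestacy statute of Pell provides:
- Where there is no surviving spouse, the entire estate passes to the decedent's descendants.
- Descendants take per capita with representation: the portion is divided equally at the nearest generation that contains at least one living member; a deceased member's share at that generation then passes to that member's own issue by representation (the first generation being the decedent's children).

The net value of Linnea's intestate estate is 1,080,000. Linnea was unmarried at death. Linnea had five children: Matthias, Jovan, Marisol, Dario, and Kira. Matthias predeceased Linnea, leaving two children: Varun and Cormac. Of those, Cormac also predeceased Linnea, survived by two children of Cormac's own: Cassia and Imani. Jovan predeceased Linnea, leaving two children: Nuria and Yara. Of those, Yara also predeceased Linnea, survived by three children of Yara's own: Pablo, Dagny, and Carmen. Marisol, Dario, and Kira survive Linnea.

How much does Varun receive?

Varun receives 108,000.

The entire 1,080,000 passes to the descendants.
That amount (1,080,000) is divided into 5 shares of 216,000: Marisol, Dario, and Kira each take 216,000; Matthias's 216,000 share passes to Matthias's issue; Jovan's 216,000 share passes to Jovan's issue.
Matthias's share (216,000) is divided into 2 shares of 108,000: Varun takes 108,000; Cormac's 108,000 share passes to Cormac's issue.
Cormac's share (108,000) is divided into 2 shares of 54,000: Cassia and Imani each take 54,000.
Jovan's share (216,000) is divided into 2 shares of 108,000: Nuria takes 108,000; Yara's 108,000 share passes to Yara's issue.
Yara's share (108,000) is divided into 3 shares of 36,000: Pablo, Dagny, and Carmen each take 36,000.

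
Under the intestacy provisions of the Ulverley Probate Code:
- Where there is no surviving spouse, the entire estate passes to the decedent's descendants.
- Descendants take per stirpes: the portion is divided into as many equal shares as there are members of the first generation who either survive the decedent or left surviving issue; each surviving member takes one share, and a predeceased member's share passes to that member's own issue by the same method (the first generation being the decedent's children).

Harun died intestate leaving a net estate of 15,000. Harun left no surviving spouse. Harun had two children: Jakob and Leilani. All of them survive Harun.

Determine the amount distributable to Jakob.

The entire 15,000 passes to the descendants.
That amount (15,000) is divided into 2 shares of 7,500: Jakob and Leilani each take 7,500.

Jakob receives 7,500.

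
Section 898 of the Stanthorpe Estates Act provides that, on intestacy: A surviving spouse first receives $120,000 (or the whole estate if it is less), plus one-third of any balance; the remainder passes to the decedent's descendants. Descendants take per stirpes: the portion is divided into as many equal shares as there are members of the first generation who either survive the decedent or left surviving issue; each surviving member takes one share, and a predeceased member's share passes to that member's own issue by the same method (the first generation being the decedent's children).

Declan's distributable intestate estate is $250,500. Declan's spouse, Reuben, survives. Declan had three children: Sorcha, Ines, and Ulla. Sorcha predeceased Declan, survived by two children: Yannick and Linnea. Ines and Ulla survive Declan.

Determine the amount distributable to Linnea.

Reuben first takes $120,000, leaving a balance of $130,500. Reuben then takes one-third of the balance ($43,500), for a total of $163,500. The remaining $87,000 passes to the descendants.
The descendants' portion ($87,000) is divided into 3 shares of $29,000: Ines and Ulla each take $29,000; Sorcha's $29,000 share passes to Sorcha's issue.
Sorcha's share ($29,000) is divided into 2 shares of $14,500: Yannick and Linnea each take $14,500.

Linnea receives $14,500.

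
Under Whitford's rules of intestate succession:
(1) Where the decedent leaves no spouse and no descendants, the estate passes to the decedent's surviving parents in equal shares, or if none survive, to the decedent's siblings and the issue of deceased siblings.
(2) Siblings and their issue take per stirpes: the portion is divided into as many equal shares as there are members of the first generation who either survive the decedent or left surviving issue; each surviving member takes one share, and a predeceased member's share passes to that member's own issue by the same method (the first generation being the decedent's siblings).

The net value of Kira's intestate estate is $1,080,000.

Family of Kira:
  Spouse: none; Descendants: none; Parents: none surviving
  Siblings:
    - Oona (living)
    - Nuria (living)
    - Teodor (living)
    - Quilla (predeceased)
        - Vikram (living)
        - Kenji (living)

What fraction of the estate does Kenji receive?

Kenji receives 1/8 of the estate.

The entire $1,080,000 passes to the siblings and their issue.
That amount ($1,080,000) is divided into 4 shares of $270,000: Oona, Nuria, and Teodor each take $270,000; Quilla's $270,000 share passes to Quilla's issue.
Quilla's share ($270,000) is divided into 2 shares of $135,000: Vikram and Kenji each take $135,000.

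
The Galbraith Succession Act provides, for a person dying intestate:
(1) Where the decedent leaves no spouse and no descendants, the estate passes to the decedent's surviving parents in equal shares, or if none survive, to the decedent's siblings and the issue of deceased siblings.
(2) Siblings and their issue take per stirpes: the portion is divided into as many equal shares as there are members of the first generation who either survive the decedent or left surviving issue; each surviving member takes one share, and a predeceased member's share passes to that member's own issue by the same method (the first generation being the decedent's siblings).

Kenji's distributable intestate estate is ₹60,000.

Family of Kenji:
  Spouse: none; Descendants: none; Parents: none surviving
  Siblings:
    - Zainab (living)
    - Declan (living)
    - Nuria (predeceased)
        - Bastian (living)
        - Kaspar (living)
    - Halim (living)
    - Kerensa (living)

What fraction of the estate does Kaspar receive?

Kaspar receives 1/10 of the estate.

The entire ₹60,000 passes to the siblings and their issue.
That amount (₹60,000) is divided into 5 shares of ₹12,000: Zainab, Declan, Halim, and Kerensa each take ₹12,000; Nuria's ₹12,000 share passes to Nuria's issue.
Nuria's share (₹12,000) is divided into 2 shares of ₹6,000: Bastian and Kaspar each take ₹6,000.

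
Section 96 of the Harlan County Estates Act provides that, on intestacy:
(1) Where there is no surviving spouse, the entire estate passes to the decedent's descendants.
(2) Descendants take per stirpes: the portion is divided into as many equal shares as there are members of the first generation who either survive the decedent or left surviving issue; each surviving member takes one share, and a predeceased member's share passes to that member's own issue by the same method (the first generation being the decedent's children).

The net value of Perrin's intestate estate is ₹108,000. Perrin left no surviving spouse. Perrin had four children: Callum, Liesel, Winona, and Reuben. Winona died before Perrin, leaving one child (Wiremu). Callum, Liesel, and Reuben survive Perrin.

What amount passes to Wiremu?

Wiremu receives ₹27,000.

The entire ₹108,000 passes to the descendants.
That amount (₹108,000) is divided into 4 shares of ₹27,000: Callum, Liesel, and Reuben each take ₹27,000; Winona's ₹27,000 share passes to Winona's issue.
Winona's share (₹27,000) passes entirely to Wiremu.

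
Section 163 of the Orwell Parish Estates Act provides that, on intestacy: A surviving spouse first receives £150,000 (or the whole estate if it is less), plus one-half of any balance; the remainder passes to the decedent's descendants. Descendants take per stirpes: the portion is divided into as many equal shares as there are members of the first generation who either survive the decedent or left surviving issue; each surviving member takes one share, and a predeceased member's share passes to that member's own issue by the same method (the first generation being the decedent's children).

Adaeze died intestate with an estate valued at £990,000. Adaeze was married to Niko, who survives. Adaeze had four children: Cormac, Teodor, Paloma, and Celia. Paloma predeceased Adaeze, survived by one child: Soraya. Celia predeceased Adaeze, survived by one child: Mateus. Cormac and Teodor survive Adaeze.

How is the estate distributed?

Niko first takes £150,000, leaving a balance of £840,000. Niko then takes one-half of the balance (£420,000), for a total of £570,000. The remaining £420,000 passes to the descendants.
The descendants' portion (£420,000) is divided into 4 shares of £105,000: Cormac and Teodor each take £105,000; Paloma's £105,000 share passes to Paloma's issue; Celia's £105,000 share passes to Celia's issue.
Paloma's share (£105,000) passes entirely to Soraya.
Celia's share (£105,000) passes entirely to Mateus.

Niko: £570,000; Cormac: £105,000; Teodor: £105,000; Soraya: £105,000; Mateus: £105,000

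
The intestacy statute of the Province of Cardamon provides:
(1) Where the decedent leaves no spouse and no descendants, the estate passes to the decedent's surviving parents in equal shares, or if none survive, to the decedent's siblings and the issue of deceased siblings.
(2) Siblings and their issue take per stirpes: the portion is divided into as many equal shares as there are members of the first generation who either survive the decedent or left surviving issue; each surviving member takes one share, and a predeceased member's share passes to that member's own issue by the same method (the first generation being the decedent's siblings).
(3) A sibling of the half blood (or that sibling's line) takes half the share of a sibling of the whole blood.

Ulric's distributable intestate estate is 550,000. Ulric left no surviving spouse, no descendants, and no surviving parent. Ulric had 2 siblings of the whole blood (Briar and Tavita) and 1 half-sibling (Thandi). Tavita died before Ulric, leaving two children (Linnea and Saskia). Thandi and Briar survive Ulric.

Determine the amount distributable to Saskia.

The entire 550,000 passes to the siblings and their issue.
Counting each half-blood sibling's line as half a unit, there are 5/2 units in 550,000, so one unit is 220,000. Whole-blood lines (Briar and Tavita) take 220,000 each; half-blood lines (Thandi) take 110,000 each.
Tavita's share (220,000) is divided into 2 shares of 110,000: Linnea and Saskia each take 110,000.

Saskia receives 110,000.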